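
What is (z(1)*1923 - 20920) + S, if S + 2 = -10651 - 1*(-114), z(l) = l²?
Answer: -29536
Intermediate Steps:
S = -10539 (S = -2 + (-10651 - 1*(-114)) = -2 + (-10651 + 114) = -2 - 10537 = -10539)
(z(1)*1923 - 20920) + S = (1²*1923 - 20920) - 10539 = (1*1923 - 20920) - 10539 = (1923 - 20920) - 10539 = -18997 - 10539 = -29536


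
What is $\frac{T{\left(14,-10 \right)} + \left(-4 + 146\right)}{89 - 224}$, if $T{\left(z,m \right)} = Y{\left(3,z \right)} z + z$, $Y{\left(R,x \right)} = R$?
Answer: $- \frac{22}{15} \approx -1.4667$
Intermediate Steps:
$T{\left(z,m \right)} = 4 z$ ($T{\left(z,m \right)} = 3 z + z = 4 z$)
$\frac{T{\left(14,-10 \right)} + \left(-4 + 146\right)}{89 - 224} = \frac{4 \cdot 14 + \left(-4 + 146\right)}{89 - 224} = \frac{56 + 142}{-135} = 198 \left(- \frac{1}{135}\right) = - \frac{22}{15}$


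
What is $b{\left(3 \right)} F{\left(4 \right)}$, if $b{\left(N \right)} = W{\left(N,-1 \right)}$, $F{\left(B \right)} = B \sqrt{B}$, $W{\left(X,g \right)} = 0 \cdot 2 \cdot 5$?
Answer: $0$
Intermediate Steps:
$W{\left(X,g \right)} = 0$ ($W{\left(X,g \right)} = 0 \cdot 5 = 0$)
$F{\left(B \right)} = B^{\frac{3}{2}}$
$b{\left(N \right)} = 0$
$b{\left(3 \right)} F{\left(4 \right)} = 0 \cdot 4^{\frac{3}{2}} = 0 \cdot 8 = 0$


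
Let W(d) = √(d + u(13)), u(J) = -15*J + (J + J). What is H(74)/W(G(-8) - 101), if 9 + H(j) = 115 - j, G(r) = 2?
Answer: -16*I*√67/67 ≈ -1.9547*I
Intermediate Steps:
u(J) = -13*J (u(J) = -15*J + 2*J = -13*J)
H(j) = 106 - j (H(j) = -9 + (115 - j) = 106 - j)
W(d) = √(-169 + d) (W(d) = √(d - 13*13) = √(d - 169) = √(-169 + d))
H(74)/W(G(-8) - 101) = (106 - 1*74)/(√(-169 + (2 - 101))) = (106 - 74)/(√(-169 - 99)) = 32/(√(-268)) = 32/((2*I*√67)) = 32*(-I*√67/134) = -16*I*√67/67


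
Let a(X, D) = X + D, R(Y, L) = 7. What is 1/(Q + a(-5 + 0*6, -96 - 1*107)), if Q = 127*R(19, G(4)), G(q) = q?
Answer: 1/681 ≈ 0.0014684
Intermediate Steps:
a(X, D) = D + X
Q = 889 (Q = 127*7 = 889)
1/(Q + a(-5 + 0*6, -96 - 1*107)) = 1/(889 + ((-96 - 1*107) + (-5 + 0*6))) = 1/(889 + ((-96 - 107) + (-5 + 0))) = 1/(889 + (-203 - 5)) = 1/(889 - 208) = 1/681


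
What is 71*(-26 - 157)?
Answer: -12993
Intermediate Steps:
71*(-26 - 157) = 71*(-183) = -12993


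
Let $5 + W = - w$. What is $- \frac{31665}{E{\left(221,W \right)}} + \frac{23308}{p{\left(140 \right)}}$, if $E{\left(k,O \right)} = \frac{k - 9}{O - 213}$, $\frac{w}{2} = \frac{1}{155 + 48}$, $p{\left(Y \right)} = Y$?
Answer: $\frac{1760663899}{53795} \approx 32729.0$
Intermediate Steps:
$w = \frac{2}{203}$ ($w = \frac{2}{155 + 48} = \frac{2}{203} \approx 0.0098522$)
$W = - \frac{1017}{203}$ ($W = -5 - \frac{2}{203} = - \frac{1017}{203} \approx -5.0098$)
$E{\left(k,O \right)} = \frac{-9 + k}{-213 + O}$
$- \frac{31665}{E{\left(221,W \right)}} + \frac{23308}{p{\left(140 \right)}} = - \frac{31665}{\frac{1}{-213 - \frac{1017}{203}} \left(-9 + 221\right)} + \frac{23308}{140} = - \frac{31665}{\frac{1}{- \frac{44256}{203}} \cdot 212} + 23308 \cdot \frac{1}{140} = - \frac{31665}{\left(- \frac{203}{44256}\right) 212} + \frac{5827}{35} = - \frac{31665}{- \frac{10759}{11064}} + \frac{5827}{35} = \left(-31665\right) \left(- \frac{11064}{10759}\right) + \frac{5827}{35} = \frac{350341560}{10759} + \frac{5827}{35} = \frac{1760663899}{53795}$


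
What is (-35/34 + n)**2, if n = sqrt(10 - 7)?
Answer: 4693/1156 - 35*sqrt(3)/17 ≈ 0.49370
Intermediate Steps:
n = sqrt(3) ≈ 1.7320
(-35/34 + n)**2 = (-35/34 + sqrt(3))**2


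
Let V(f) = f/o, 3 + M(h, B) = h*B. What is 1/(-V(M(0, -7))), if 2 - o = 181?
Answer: -179/3 ≈ -59.667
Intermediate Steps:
M(h, B) = -3 + B*h (M(h, B) = -3 + h*B = -3 + B*h)
o = -179 (o = 2 - 1*181 = 2 - 181 = -179)
V(f) = -f/179 (V(f) = f/(-179) = f*(-1/179) = -f/179)
1/(-V(M(0, -7))) = 1/(-(-1)*(-3 - 7*0)/179) = 1/(-(-1)*(-3 + 0)/179) = 1/(-(-1)*(-3)/179) = 1/(-1*3/179) = 1/(-3/179) = -179/3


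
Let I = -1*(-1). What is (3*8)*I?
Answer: 24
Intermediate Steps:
I = 1
(3*8)*I = (3*8)*1 = 24*1 = 24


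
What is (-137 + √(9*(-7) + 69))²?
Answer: (137 - √6)² ≈ 18104.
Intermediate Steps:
(-137 + √(9*(-7) + 69))² = (-137 + √(-63 + 69))² = (-137 + √6)²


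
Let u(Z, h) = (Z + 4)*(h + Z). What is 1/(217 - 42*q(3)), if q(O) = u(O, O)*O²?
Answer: -1/15659 ≈ -6.3861e-5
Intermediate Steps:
u(Z, h) = (4 + Z)*(Z + h)
q(O) = O²*(2*O² + 8*O) (q(O) = (O² + 4*O + 4*O + O*O)*O² = (O² + 4*O + 4*O + O²)*O² = (2*O² + 8*O)*O² = O²*(2*O² + 8*O))
1/(217 - 42*q(3)) = 1/(217 - 84*3³*(4 + 3)) = 1/(217 - 84*27*7) = 1/(217 - 42*378) = 1/(217 - 15876) = 1/(-15659) = -1/15659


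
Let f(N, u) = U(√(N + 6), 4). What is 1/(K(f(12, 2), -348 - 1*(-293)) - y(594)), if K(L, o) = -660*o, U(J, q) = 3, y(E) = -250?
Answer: 1/36550 ≈ 2.7360e-5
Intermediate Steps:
f(N, u) = 3
1/(K(f(12, 2), -348 - 1*(-293)) - y(594)) = 1/(-660*(-348 - 1*(-293)) - 1*(-250)) = 1/(-660*(-348 + 293) + 250) = 1/(-660*(-55) + 250) = 1/(36300 + 250) = 1/36550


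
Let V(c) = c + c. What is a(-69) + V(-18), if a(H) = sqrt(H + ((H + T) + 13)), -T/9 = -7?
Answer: -36 + I*sqrt(62) ≈ -36.0 + 7.874*I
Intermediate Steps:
V(c) = 2*c
T = 63 (T = -9*(-7) = 63)
a(H) = sqrt(76 + 2*H) (a(H) = sqrt(H + ((H + 63) + 13)) = sqrt(H + ((63 + H) + 13)) = sqrt(H + (76 + H)) = sqrt(76 + 2*H))
a(-69) + V(-18) = sqrt(76 + 2*(-69)) + 2*(-18) = sqrt(76 - 138) - 36 = sqrt(-62) - 36 = I*sqrt(62) - 36 = -36 + I*sqrt(62)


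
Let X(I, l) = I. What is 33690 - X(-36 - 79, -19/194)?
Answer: 33805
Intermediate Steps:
33690 - X(-36 - 79, -19/194) = 33690 - (-36 - 79) = 33690 - 1*(-115) = 33690 + 115 = 33805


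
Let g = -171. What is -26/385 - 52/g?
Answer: 15574/65835 ≈ 0.23656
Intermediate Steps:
-26/385 - 52/g = -26/385 - 52/(-171) = -26*1/385 - 52*(-1/171) = -26/385 + 52/171 = 15574/65835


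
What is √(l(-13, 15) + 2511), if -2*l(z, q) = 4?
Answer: √2509 ≈ 50.090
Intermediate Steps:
l(z, q) = -2 (l(z, q) = -½*4 = -2)
√(l(-13, 15) + 2511) = √(-2 + 2511) = √2509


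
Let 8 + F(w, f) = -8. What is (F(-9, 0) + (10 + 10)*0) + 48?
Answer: 32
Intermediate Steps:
F(w, f) = -16 (F(w, f) = -8 - 8 = -16)
(F(-9, 0) + (10 + 10)*0) + 48 = (-16 + (10 + 10)*0) + 48 = (-16 + 20*0) + 48 = (-16 + 0) + 48 = -16 + 48 = 32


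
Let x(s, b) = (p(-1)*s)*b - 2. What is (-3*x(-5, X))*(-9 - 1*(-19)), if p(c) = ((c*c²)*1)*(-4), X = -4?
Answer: -2340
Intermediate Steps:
p(c) = -4*c³ (p(c) = (c³*1)*(-4) = c³*(-4) = -4*c³)
x(s, b) = -2 + 4*b*s (x(s, b) = ((-4*(-1)³)*s)*b - 2 = ((-4*(-1))*s)*b - 2 = (4*s)*b - 2 = 4*b*s - 2 = -2 + 4*b*s)
(-3*x(-5, X))*(-9 - 1*(-19)) = (-3*(-2 + 4*(-4)*(-5)))*(-9 - 1*(-19)) = (-3*(-2 + 80))*(-9 + 19) = -3*78*10 = -234*10 = -2340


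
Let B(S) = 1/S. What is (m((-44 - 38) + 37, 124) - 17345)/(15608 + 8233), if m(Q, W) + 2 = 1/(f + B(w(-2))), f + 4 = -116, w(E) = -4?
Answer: -8343911/11467521 ≈ -0.72761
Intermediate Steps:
f = -120 (f = -4 - 116 = -120)
m(Q, W) = -966/481 (m(Q, W) = -2 + 1/(-120 + 1/(-4)) = -2 + 1/(-120 - ¼) = -2 + 1/(-481/4) = -2 - 4/481 = -966/481)
(m((-44 - 38) + 37, 124) - 17345)/(15608 + 8233) = (-966/481 - 17345)/(15608 + 8233) = -8343911/481/23841 = -8343911/481*1/23841 = -8343911/11467521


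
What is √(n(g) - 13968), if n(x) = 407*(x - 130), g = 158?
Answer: 2*I*√643 ≈ 50.715*I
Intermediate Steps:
n(x) = -52910 + 407*x (n(x) = 407*(-130 + x) = -52910 + 407*x)
√(n(g) - 13968) = √((-52910 + 407*158) - 13968) = √((-52910 + 64306) - 13968) = √(11396 - 13968) = √(-2572) = 2*I*√643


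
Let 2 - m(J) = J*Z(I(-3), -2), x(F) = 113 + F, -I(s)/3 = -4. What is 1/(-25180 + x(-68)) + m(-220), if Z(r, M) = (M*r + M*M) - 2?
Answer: -121603131/25135 ≈ -4838.0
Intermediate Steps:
I(s) = 12 (I(s) = -3*(-4) = 12)
Z(r, M) = -2 + M² + M*r (Z(r, M) = (M*r + M²) - 2 = (M² + M*r) - 2 = -2 + M² + M*r)
m(J) = 2 + 22*J (m(J) = 2 - J*(-2 + (-2)² - 2*12) = 2 - J*(-2 + 4 - 24) = 2 - J*(-22) = 2 - (-22)*J = 2 + 22*J)
1/(-25180 + x(-68)) + m(-220) = 1/(-25180 + (113 - 68)) + (2 + 22*(-220)) = 1/(-25180 + 45) + (2 - 4840) = 1/(-25135) - 4838 = -1/25135 - 4838 = -121603131/25135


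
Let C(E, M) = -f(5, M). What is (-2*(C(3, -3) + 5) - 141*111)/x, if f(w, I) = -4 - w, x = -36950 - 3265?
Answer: 15679/40215 ≈ 0.38988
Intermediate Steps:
x = -40215
C(E, M) = 9 (C(E, M) = -(-4 - 1*5) = -(-4 - 5) = -1*(-9) = 9)
(-2*(C(3, -3) + 5) - 141*111)/x = (-2*(9 + 5) - 141*111)/(-40215) = (-2*14 - 15651)*(-1/40215) = (-28 - 15651)*(-1/40215) = -15679*(-1/40215) = 15679/40215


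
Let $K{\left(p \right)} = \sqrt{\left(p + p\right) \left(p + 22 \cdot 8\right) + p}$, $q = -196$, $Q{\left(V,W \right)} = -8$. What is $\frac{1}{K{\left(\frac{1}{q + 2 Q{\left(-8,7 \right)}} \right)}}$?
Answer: $- \frac{106 i \sqrt{74834}}{37417} \approx - 0.77497 i$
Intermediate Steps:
$K{\left(p \right)} = \sqrt{p + 2 p \left(176 + p\right)}$ ($K{\left(p \right)} = \sqrt{2 p \left(p + 176\right) + p} = \sqrt{2 p \left(176 + p\right) + p} = \sqrt{p + 2 p \left(176 + p\right)}$)
$\frac{1}{K{\left(\frac{1}{q + 2 Q{\left(-8,7 \right)}} \right)}} = \frac{1}{\sqrt{\frac{353 + \frac{2}{-196 + 2 \left(-8\right)}}{-196 + 2 \left(-8\right)}}} = \frac{1}{\sqrt{\frac{353 + \frac{2}{-196 - 16}}{-196 - 16}}} = \frac{1}{\sqrt{\frac{353 + \frac{2}{-212}}{-212}}} = \frac{1}{\sqrt{- \frac{353 + 2 \left(- \frac{1}{212}\right)}{212}}} = \frac{1}{\sqrt{- \frac{353 - \frac{1}{106}}{212}}} = \frac{1}{\sqrt{\left(- \frac{1}{212}\right) \frac{37417}{106}}} = \frac{1}{\sqrt{- \frac{37417}{22472}}} = \frac{1}{\frac{1}{212} i \sqrt{74834}} = - \frac{106 i \sqrt{74834}}{37417}$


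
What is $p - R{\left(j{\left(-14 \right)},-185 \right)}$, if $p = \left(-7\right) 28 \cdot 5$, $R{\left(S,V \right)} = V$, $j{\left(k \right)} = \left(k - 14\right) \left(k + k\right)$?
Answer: $-795$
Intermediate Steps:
$j{\left(k \right)} = 2 k \left(-14 + k\right)$ ($j{\left(k \right)} = \left(-14 + k\right) 2 k = 2 k \left(-14 + k\right)$)
$p = -980$ ($p = \left(-196\right) 5 = -980$)
$p - R{\left(j{\left(-14 \right)},-185 \right)} = -980 - -185 = -980 + 185 = -795$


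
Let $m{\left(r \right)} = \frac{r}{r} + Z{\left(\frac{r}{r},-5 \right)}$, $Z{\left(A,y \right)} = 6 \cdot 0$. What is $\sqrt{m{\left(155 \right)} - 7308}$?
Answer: $i \sqrt{7307} \approx 85.481 i$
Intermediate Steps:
$Z{\left(A,y \right)} = 0$
$m{\left(r \right)} = 1$ ($m{\left(r \right)} = \frac{r}{r} + 0 = 1 + 0 = 1$)
$\sqrt{m{\left(155 \right)} - 7308} = \sqrt{1 - 7308} = \sqrt{-7307} = i \sqrt{7307}$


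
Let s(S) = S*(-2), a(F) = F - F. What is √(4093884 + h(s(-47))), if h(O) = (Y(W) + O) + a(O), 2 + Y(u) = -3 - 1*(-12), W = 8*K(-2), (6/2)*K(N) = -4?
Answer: √4093985 ≈ 2023.4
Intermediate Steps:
K(N) = -4/3 (K(N) = (⅓)*(-4) = -4/3)
a(F) = 0
W = -32/3 (W = 8*(-4/3) = -32/3 ≈ -10.667)
Y(u) = 7 (Y(u) = -2 + (-3 - 1*(-12)) = -2 + (-3 + 12) = -2 + 9 = 7)
s(S) = -2*S
h(O) = 7 + O (h(O) = (7 + O) + 0 = 7 + O)
√(4093884 + h(s(-47))) = √(4093884 + (7 - 2*(-47))) = √(4093884 + (7 + 94)) = √(4093884 + 101) = √4093985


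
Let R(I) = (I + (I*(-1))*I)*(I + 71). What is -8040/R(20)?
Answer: 402/1729 ≈ 0.23250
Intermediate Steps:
R(I) = (71 + I)*(I - I²) (R(I) = (I + (-I)*I)*(71 + I) = (I - I²)*(71 + I) = (71 + I)*(I - I²))
-8040/R(20) = -8040*1/(20*(71 - 1*20² - 70*20)) = -8040*1/(20*(71 - 1*400 - 1400)) = -8040*1/(20*(71 - 400 - 1400)) = -8040/(20*(-1729)) = -8040/(-34580) = -8040*(-1/34580) = 402/1729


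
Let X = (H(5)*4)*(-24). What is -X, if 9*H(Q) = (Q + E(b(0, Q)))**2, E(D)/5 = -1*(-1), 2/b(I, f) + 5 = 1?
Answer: 3200/3 ≈ 1066.7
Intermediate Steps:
b(I, f) = -1/2 (b(I, f) = 2/(-5 + 1) = 2/(-4) = 2*(-1/4) = -1/2)
E(D) = 5 (E(D) = 5*(-1*(-1)) = 5*1 = 5)
H(Q) = (5 + Q)**2/9 (H(Q) = (Q + 5)**2/9 = (5 + Q)**2/9)
X = -3200/3 (X = (((5 + 5)**2/9)*4)*(-24) = (((1/9)*10**2)*4)*(-24) = (((1/9)*100)*4)*(-24) = ((100/9)*4)*(-24) = (400/9)*(-24) = -3200/3 ≈ -1066.7)
-X = -1*(-3200/3) = 3200/3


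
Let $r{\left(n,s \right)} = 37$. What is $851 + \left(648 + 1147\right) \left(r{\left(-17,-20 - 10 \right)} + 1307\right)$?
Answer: $2413331$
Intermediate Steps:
$851 + \left(648 + 1147\right) \left(r{\left(-17,-20 - 10 \right)} + 1307\right) = 851 + \left(648 + 1147\right) \left(37 + 1307\right) = 851 + 1795 \cdot 1344 = 851 + 2412480 = 2413331$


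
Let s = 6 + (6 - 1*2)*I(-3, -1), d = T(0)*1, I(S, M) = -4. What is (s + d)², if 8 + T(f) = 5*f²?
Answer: 324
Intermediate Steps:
T(f) = -8 + 5*f²
d = -8 (d = (-8 + 5*0²)*1 = (-8 + 5*0)*1 = (-8 + 0)*1 = -8*1 = -8)
s = -10 (s = 6 + (6 - 1*2)*(-4) = 6 + (6 - 2)*(-4) = 6 + 4*(-4) = 6 - 16 = -10)
(s + d)² = (-10 - 8)² = (-18)² = 324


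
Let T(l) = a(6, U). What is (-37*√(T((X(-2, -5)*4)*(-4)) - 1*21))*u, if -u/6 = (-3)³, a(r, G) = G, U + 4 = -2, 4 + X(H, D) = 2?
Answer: -17982*I*√3 ≈ -31146.0*I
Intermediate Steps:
X(H, D) = -2 (X(H, D) = -4 + 2 = -2)
U = -6 (U = -4 - 2 = -6)
T(l) = -6
u = 162 (u = -6*(-3)³ = -6*(-27) = 162)
(-37*√(T((X(-2, -5)*4)*(-4)) - 1*21))*u = -37*√(-6 - 1*21)*162 = -37*√(-6 - 21)*162 = -111*I*√3*162 = -17982*I*√3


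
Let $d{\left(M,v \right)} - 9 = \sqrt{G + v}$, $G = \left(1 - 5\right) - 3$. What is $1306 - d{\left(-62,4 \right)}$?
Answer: $1297 - i \sqrt{3} \approx 1297.0 - 1.732 i$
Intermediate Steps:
$G = -7$ ($G = -4 - 3 = -7$)
$d{\left(M,v \right)} = 9 + \sqrt{-7 + v}$
$1306 - d{\left(-62,4 \right)} = 1306 - \left(9 + \sqrt{-7 + 4}\right) = 1306 - \left(9 + \sqrt{-3}\right) = 1306 - \left(9 + i \sqrt{3}\right) = 1297 - i \sqrt{3}$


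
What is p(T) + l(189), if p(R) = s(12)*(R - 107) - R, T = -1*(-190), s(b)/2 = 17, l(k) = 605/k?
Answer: 498053/189 ≈ 2635.2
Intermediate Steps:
s(b) = 34 (s(b) = 2*17 = 34)
T = 190
p(R) = -3638 + 33*R (p(R) = 34*(R - 107) - R = 34*(-107 + R) - R = (-3638 + 34*R) - R = -3638 + 33*R)
p(T) + l(189) = (-3638 + 33*190) + 605/189 = (-3638 + 6270) + 605*(1/189) = 2632 + 605/189 = 498053/189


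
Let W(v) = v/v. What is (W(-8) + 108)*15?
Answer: 1635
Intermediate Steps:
W(v) = 1
(W(-8) + 108)*15 = (1 + 108)*15 = 109*15 = 1635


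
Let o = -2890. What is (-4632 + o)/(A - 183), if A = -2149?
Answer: 3761/1166 ≈ 3.2256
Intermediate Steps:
(-4632 + o)/(A - 183) = (-4632 - 2890)/(-2149 - 183) = -7522/(-2332) = -7522*(-1/2332) = 3761/1166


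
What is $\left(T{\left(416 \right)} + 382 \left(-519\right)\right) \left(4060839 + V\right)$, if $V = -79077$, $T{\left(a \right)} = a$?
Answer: $-787759757604$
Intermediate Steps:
$\left(T{\left(416 \right)} + 382 \left(-519\right)\right) \left(4060839 + V\right) = \left(416 + 382 \left(-519\right)\right) \left(4060839 - 79077\right) = \left(416 - 198258\right) 3981762 = \left(-197842\right) 3981762 = -787759757604$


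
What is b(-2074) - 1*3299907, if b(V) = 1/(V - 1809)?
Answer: -12813538882/3883 ≈ -3.2999e+6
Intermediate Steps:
b(V) = 1/(-1809 + V)
b(-2074) - 1*3299907 = 1/(-1809 - 2074) - 1*3299907 = 1/(-3883) - 3299907 = -1/3883 - 3299907 = -12813538882/3883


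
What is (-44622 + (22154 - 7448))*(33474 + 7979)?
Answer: -1240107948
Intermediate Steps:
(-44622 + (22154 - 7448))*(33474 + 7979) = (-44622 + 14706)*41453 = -29916*41453 = -1240107948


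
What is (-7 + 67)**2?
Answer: 3600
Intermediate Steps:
(-7 + 67)**2 = 60**2 = 3600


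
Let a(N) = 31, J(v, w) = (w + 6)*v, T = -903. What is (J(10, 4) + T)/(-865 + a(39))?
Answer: 803/834 ≈ 0.96283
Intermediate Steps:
J(v, w) = v*(6 + w) (J(v, w) = (6 + w)*v = v*(6 + w))
(J(10, 4) + T)/(-865 + a(39)) = (10*(6 + 4) - 903)/(-865 + 31) = (10*10 - 903)/(-834) = (100 - 903)*(-1/834) = -803*(-1/834) = 803/834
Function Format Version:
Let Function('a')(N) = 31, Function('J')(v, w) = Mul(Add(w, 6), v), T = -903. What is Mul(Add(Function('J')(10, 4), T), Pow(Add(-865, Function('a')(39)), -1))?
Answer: Rational(803, 834) ≈ 0.96283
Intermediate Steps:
Function('J')(v, w) = Mul(v, Add(6, w)) (Function('J')(v, w) = Mul(Add(6, w), v) = Mul(v, Add(6, w)))
Mul(Add(Function('J')(10, 4), T), Pow(Add(-865, Function('a')(39)), -1)) = Mul(Add(Mul(10, Add(6, 4)), -903), Pow(Add(-865, 31), -1)) = Mul(Add(Mul(10, 10), -903), Pow(-834, -1)) = Mul(Add(100, -903), Rational(-1, 834)) = Mul(-803, Rational(-1, 834)) = Rational(803, 834)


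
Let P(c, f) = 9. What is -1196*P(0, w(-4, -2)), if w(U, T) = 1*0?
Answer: -10764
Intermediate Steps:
w(U, T) = 0
-1196*P(0, w(-4, -2)) = -1196*9 = -10764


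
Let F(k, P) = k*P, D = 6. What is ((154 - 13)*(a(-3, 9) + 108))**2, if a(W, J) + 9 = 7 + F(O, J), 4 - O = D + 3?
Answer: 73977201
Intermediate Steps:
O = -5 (O = 4 - (6 + 3) = 4 - 1*9 = 4 - 9 = -5)
F(k, P) = P*k
a(W, J) = -2 - 5*J (a(W, J) = -9 + (7 + J*(-5)) = -9 + (7 - 5*J) = -2 - 5*J)
((154 - 13)*(a(-3, 9) + 108))**2 = ((154 - 13)*((-2 - 5*9) + 108))**2 = (141*((-2 - 45) + 108))**2 = (141*(-47 + 108))**2 = (141*61)**2 = 8601**2 = 73977201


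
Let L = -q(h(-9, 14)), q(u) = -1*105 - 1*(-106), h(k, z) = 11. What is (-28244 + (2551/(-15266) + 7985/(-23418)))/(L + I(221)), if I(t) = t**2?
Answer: -252434717605/436506508548 ≈ -0.57831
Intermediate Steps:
q(u) = 1 (q(u) = -105 + 106 = 1)
L = -1 (L = -1*1 = -1)
(-28244 + (2551/(-15266) + 7985/(-23418)))/(L + I(221)) = (-28244 + (2551/(-15266) + 7985/(-23418)))/(-1 + 221**2) = (-28244 + (2551*(-1/15266) + 7985*(-1/23418)))/(-1 + 48841) = (-28244 + (-2551/15266 - 7985/23418))/48840 = (-28244 - 45409582/89374797)*(1/48840) = -2524347176050/89374797*1/48840 = -252434717605/436506508548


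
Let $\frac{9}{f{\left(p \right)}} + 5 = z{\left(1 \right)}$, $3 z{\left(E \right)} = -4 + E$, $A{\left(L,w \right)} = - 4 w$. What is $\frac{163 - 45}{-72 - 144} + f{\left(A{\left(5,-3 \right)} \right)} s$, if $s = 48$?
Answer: $- \frac{7835}{108} \approx -72.546$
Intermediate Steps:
$z{\left(E \right)} = - \frac{4}{3} + \frac{E}{3}$ ($z{\left(E \right)} = \frac{-4 + E}{3} = - \frac{4}{3} + \frac{E}{3}$)
$f{\left(p \right)} = - \frac{3}{2}$ ($f{\left(p \right)} = \frac{9}{-5 + \left(- \frac{4}{3} + \frac{1}{3} \cdot 1\right)} = \frac{9}{-5 + \left(- \frac{4}{3} + \frac{1}{3}\right)} = \frac{9}{-5 - 1} = \frac{9}{-6} = 9 \left(- \frac{1}{6}\right) = - \frac{3}{2}$)
$\frac{163 - 45}{-72 - 144} + f{\left(A{\left(5,-3 \right)} \right)} s = \frac{163 - 45}{-72 - 144} - 72 = \frac{118}{-216} - 72 = 118 \left(- \frac{1}{216}\right) - 72 = - \frac{59}{108} - 72 = - \frac{7835}{108}$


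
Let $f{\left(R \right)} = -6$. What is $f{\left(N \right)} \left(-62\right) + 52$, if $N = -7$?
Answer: $424$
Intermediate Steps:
$f{\left(N \right)} \left(-62\right) + 52 = \left(-6\right) \left(-62\right) + 52 = 372 + 52 = 424$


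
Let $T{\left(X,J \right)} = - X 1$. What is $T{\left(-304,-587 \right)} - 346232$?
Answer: $-345928$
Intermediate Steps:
$T{\left(X,J \right)} = - X$
$T{\left(-304,-587 \right)} - 346232 = \left(-1\right) \left(-304\right) - 346232 = 304 - 346232 = -345928$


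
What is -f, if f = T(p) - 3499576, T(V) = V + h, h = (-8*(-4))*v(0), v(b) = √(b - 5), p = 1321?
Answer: 3498255 - 32*I*√5 ≈ 3.4983e+6 - 71.554*I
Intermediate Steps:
v(b) = √(-5 + b)
h = 32*I*√5 (h = (-8*(-4))*√(-5 + 0) = 32*√(-5) = 32*(I*√5) = 32*I*√5 ≈ 71.554*I)
T(V) = V + 32*I*√5
f = -3498255 + 32*I*√5 (f = (1321 + 32*I*√5) - 3499576 = -3498255 + 32*I*√5 ≈ -3.4983e+6 + 71.554*I)
-f = -(-3498255 + 32*I*√5) = 3498255 - 32*I*√5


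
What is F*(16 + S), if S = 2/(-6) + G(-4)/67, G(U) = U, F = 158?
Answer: 495646/201 ≈ 2465.9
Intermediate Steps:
S = -79/201 (S = 2/(-6) - 4/67 = 2*(-1/6) - 4*1/67 = -1/3 - 4/67 = -79/201 ≈ -0.39303)
F*(16 + S) = 158*(16 - 79/201) = 158*(3137/201) = 495646/201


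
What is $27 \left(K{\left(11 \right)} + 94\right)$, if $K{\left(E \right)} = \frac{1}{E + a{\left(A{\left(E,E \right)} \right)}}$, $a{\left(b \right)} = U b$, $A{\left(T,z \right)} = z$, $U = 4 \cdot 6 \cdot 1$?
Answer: $\frac{697977}{275} \approx 2538.1$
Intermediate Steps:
$U = 24$ ($U = 24 \cdot 1 = 24$)
$a{\left(b \right)} = 24 b$
$K{\left(E \right)} = \frac{1}{25 E}$ ($K{\left(E \right)} = \frac{1}{E + 24 E} = \frac{1}{25 E}$)
$27 \left(K{\left(11 \right)} + 94\right) = 27 \left(\frac{1}{25 \cdot 11} + 94\right) = 27 \left(\frac{1}{25} \cdot \frac{1}{11} + 94\right) = 27 \left(\frac{1}{275} + 94\right) = 27 \cdot \frac{25851}{275} = \frac{697977}{275}$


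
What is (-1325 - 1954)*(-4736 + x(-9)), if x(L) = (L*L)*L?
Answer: 17919735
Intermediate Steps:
x(L) = L³ (x(L) = L²*L = L³)
(-1325 - 1954)*(-4736 + x(-9)) = (-1325 - 1954)*(-4736 + (-9)³) = -3279*(-4736 - 729) = -3279*(-5465) = 17919735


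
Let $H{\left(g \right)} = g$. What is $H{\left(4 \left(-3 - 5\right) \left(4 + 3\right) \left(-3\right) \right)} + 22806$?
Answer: $23478$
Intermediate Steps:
$H{\left(4 \left(-3 - 5\right) \left(4 + 3\right) \left(-3\right) \right)} + 22806 = 4 \left(-3 - 5\right) \left(4 + 3\right) \left(-3\right) + 22806 = 4 \left(\left(-8\right) 7\right) \left(-3\right) + 22806 = 4 \left(-56\right) \left(-3\right) + 22806 = \left(-224\right) \left(-3\right) + 22806 = 672 + 22806 = 23478$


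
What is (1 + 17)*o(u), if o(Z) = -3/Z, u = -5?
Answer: 54/5 ≈ 10.800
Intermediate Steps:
(1 + 17)*o(u) = (1 + 17)*(-3/(-5)) = 18*(-3*(-⅕)) = 18*(⅗) = 54/5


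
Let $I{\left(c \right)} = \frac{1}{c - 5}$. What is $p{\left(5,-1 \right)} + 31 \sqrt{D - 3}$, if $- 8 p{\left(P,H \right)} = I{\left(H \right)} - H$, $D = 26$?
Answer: $- \frac{5}{48} + 31 \sqrt{23} \approx 148.57$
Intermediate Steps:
$I{\left(c \right)} = \frac{1}{-5 + c}$
$p{\left(P,H \right)} = - \frac{1}{8 \left(-5 + H\right)} + \frac{H}{8}$ ($p{\left(P,H \right)} = - \frac{\frac{1}{-5 + H} - H}{8} = - \frac{1}{8 \left(-5 + H\right)} + \frac{H}{8}$)
$p{\left(5,-1 \right)} + 31 \sqrt{D - 3} = \frac{-1 - \left(-5 - 1\right)}{8 \left(-5 - 1\right)} + 31 \sqrt{26 - 3} = \frac{-1 - -6}{8 \left(-6\right)} + 31 \sqrt{23} = \frac{1}{8} \left(- \frac{1}{6}\right) \left(-1 + 6\right) + 31 \sqrt{23} = \frac{1}{8} \left(- \frac{1}{6}\right) 5 + 31 \sqrt{23} = - \frac{5}{48} + 31 \sqrt{23}$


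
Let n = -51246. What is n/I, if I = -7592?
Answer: 27/4 ≈ 6.7500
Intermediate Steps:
n/I = -51246/(-7592) = -51246*(-1/7592) = 27/4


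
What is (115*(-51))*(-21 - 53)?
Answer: 434010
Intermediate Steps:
(115*(-51))*(-21 - 53) = -5865*(-74) = 434010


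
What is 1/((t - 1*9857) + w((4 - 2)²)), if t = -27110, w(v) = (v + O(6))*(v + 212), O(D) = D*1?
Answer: -1/34807 ≈ -2.8730e-5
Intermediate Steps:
O(D) = D
w(v) = (6 + v)*(212 + v) (w(v) = (v + 6)*(v + 212) = (6 + v)*(212 + v))
1/((t - 1*9857) + w((4 - 2)²)) = 1/((-27110 - 1*9857) + (1272 + ((4 - 2)²)² + 218*(4 - 2)²)) = 1/((-27110 - 9857) + (1272 + (2²)² + 218*2²)) = 1/(-36967 + (1272 + 4² + 218*4)) = 1/(-36967 + (1272 + 16 + 872)) = 1/(-36967 + 2160) = 1/(-34807) = -1/34807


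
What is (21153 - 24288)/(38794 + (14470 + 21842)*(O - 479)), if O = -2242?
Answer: 3135/98766158 ≈ 3.1742e-5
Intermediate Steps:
(21153 - 24288)/(38794 + (14470 + 21842)*(O - 479)) = (21153 - 24288)/(38794 + (14470 + 21842)*(-2242 - 479)) = -3135/(38794 + 36312*(-2721)) = -3135/(38794 - 98804952) = -3135/(-98766158) = -3135*(-1/98766158) = 3135/98766158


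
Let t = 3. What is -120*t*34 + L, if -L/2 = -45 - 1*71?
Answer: -12008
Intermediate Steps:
L = 232 (L = -2*(-45 - 1*71) = -2*(-45 - 71) = -2*(-116) = 232)
-120*t*34 + L = -360*34 + 232 = -120*102 + 232 = -12240 + 232 = -12008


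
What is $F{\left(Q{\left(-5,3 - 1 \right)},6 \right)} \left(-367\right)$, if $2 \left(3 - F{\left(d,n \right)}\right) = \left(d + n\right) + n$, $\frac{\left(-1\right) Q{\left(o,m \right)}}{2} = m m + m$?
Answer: $-1101$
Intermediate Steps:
$Q{\left(o,m \right)} = - 2 m - 2 m^{2}$ ($Q{\left(o,m \right)} = - 2 \left(m m + m\right) = - 2 \left(m^{2} + m\right) = - 2 \left(m + m^{2}\right) = - 2 m - 2 m^{2}$)
$F{\left(d,n \right)} = 3 - n - \frac{d}{2}$ ($F{\left(d,n \right)} = 3 - \frac{\left(d + n\right) + n}{2} = 3 - \frac{d + 2 n}{2} = 3 - \left(n + \frac{d}{2}\right) = 3 - n - \frac{d}{2}$)
$F{\left(Q{\left(-5,3 - 1 \right)},6 \right)} \left(-367\right) = \left(3 - 6 - \frac{\left(-2\right) \left(3 - 1\right) \left(1 + \left(3 - 1\right)\right)}{2}\right) \left(-367\right) = \left(3 - 6 - \frac{\left(-2\right) 2 \left(1 + 2\right)}{2}\right) \left(-367\right) = \left(3 - 6 - \frac{\left(-2\right) 2 \cdot 3}{2}\right) \left(-367\right) = \left(3 - 6 - -6\right) \left(-367\right) = \left(3 - 6 + 6\right) \left(-367\right) = 3 \left(-367\right) = -1101$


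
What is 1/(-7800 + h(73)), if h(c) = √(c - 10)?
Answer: -2600/20279979 - √7/20279979 ≈ -0.00012834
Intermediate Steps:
h(c) = √(-10 + c)
1/(-7800 + h(73)) = 1/(-7800 + √(-10 + 73)) = 1/(-7800 + √63) = 1/(-7800 + 3*√7)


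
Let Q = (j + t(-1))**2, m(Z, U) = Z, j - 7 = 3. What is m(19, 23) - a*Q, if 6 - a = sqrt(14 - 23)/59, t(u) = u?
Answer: -467 + 243*I/59 ≈ -467.0 + 4.1186*I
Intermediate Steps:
j = 10 (j = 7 + 3 = 10)
Q = 81 (Q = (10 - 1)**2 = 9**2 = 81)
a = 6 - 3*I/59 (a = 6 - sqrt(14 - 23)/59 = 6 - sqrt(-9)/59 = 6 - 3*I/59 ≈ 6.0 - 0.050847*I)
m(19, 23) - a*Q = 19 - (6 - 3*I/59)*81 = 19 - (486 - 243*I/59) = 19 + (-486 + 243*I/59) = -467 + 243*I/59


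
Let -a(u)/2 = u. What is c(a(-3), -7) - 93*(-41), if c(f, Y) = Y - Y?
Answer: 3813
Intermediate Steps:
a(u) = -2*u
c(f, Y) = 0
c(a(-3), -7) - 93*(-41) = 0 - 93*(-41) = 0 + 3813 = 3813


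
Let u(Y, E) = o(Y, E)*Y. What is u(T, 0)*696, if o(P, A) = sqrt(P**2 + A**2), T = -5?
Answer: -17400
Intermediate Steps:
o(P, A) = sqrt(A**2 + P**2)
u(Y, E) = Y*sqrt(E**2 + Y**2) (u(Y, E) = sqrt(E**2 + Y**2)*Y = Y*sqrt(E**2 + Y**2))
u(T, 0)*696 = -5*sqrt(0**2 + (-5)**2)*696 = -5*sqrt(0 + 25)*696 = -5*sqrt(25)*696 = -5*5*696 = -25*696 = -17400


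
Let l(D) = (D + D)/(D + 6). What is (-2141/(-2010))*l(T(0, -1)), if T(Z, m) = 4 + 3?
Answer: 14987/13065 ≈ 1.1471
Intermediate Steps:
T(Z, m) = 7
l(D) = 2*D/(6 + D) (l(D) = (2*D)/(6 + D) = 2*D/(6 + D))
(-2141/(-2010))*l(T(0, -1)) = (-2141/(-2010))*(2*7/(6 + 7)) = (-2141*(-1/2010))*(2*7/13) = 2141*(2*7*(1/13))/2010 = (2141/2010)*(14/13) = 14987/13065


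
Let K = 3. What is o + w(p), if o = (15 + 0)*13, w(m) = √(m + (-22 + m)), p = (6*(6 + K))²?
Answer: 195 + √5810 ≈ 271.22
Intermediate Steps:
p = 2916 (p = (6*(6 + 3))² = (6*9)² = 54² = 2916)
w(m) = √(-22 + 2*m)
o = 195 (o = 15*13 = 195)
o + w(p) = 195 + √(-22 + 2*2916) = 195 + √(-22 + 5832) = 195 + √5810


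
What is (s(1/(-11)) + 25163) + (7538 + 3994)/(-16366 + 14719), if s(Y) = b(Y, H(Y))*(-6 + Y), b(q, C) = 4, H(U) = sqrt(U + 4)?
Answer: 151769941/6039 ≈ 25132.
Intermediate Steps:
H(U) = sqrt(4 + U)
s(Y) = -24 + 4*Y (s(Y) = 4*(-6 + Y) = -24 + 4*Y)
(s(1/(-11)) + 25163) + (7538 + 3994)/(-16366 + 14719) = ((-24 + 4/(-11)) + 25163) + (7538 + 3994)/(-16366 + 14719) = ((-24 + 4*(-1/11)) + 25163) + 11532/(-1647) = ((-24 - 4/11) + 25163) + 11532*(-1/1647) = (-268/11 + 25163) - 3844/549 = 276525/11 - 3844/549 = 151769941/6039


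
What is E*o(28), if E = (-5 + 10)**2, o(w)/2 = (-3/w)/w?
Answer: -75/392 ≈ -0.19133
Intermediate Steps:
o(w) = -6/w**2 (o(w) = 2*((-3/w)/w) = 2*(-3/w**2) = -6/w**2)
E = 25 (E = 5**2 = 25)
E*o(28) = 25*(-6/28**2) = 25*(-6*1/784) = 25*(-3/392) = -75/392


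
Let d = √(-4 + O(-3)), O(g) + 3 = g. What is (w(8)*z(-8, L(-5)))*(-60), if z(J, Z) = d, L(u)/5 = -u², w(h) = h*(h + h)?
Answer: -7680*I*√10 ≈ -24286.0*I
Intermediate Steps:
O(g) = -3 + g
w(h) = 2*h² (w(h) = h*(2*h) = 2*h²)
L(u) = -5*u² (L(u) = 5*(-u²) = -5*u²)
d = I*√10 (d = √(-4 + (-3 - 3)) = √(-4 - 6) = √(-10) = I*√10 ≈ 3.1623*I)
z(J, Z) = I*√10
(w(8)*z(-8, L(-5)))*(-60) = ((2*8²)*(I*√10))*(-60) = ((2*64)*(I*√10))*(-60) = (128*(I*√10))*(-60) = (128*I*√10)*(-60) = -7680*I*√10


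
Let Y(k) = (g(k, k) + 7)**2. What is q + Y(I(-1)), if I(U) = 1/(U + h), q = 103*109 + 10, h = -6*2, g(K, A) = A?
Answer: 1907153/169 ≈ 11285.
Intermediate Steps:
h = -12
q = 11237 (q = 11227 + 10 = 11237)
I(U) = 1/(-12 + U) (I(U) = 1/(U - 12) = 1/(-12 + U))
Y(k) = (7 + k)**2 (Y(k) = (k + 7)**2 = (7 + k)**2)
q + Y(I(-1)) = 11237 + (7 + 1/(-12 - 1))**2 = 11237 + (7 + 1/(-13))**2 = 11237 + (7 - 1/13)**2 = 11237 + (90/13)**2 = 11237 + 8100/169 = 1907153/169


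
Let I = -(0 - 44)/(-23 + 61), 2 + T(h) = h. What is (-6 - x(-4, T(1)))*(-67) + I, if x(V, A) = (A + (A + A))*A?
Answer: 11479/19 ≈ 604.16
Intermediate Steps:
T(h) = -2 + h
x(V, A) = 3*A² (x(V, A) = (A + 2*A)*A = (3*A)*A = 3*A²)
I = 22/19 (I = -(-44)/38 = -1*(-22/19) = 22/19 ≈ 1.1579)
(-6 - x(-4, T(1)))*(-67) + I = (-6 - 3*(-2 + 1)²)*(-67) + 22/19 = (-6 - 3*(-1)²)*(-67) + 22/19 = (-6 - 3)*(-67) + 22/19 = -9*(-67) + 22/19 = 603 + 22/19 = 11479/19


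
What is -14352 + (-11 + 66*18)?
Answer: -13175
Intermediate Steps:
-14352 + (-11 + 66*18) = -14352 + (-11 + 1188) = -14352 + 1177 = -13175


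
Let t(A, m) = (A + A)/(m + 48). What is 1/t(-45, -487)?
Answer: 439/90 ≈ 4.8778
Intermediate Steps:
t(A, m) = 2*A/(48 + m) (t(A, m) = (2*A)/(48 + m) = 2*A/(48 + m))
1/t(-45, -487) = 1/(2*(-45)/(48 - 487)) = 1/(2*(-45)/(-439)) = 1/(2*(-45)*(-1/439)) = 1/(90/439) = 439/90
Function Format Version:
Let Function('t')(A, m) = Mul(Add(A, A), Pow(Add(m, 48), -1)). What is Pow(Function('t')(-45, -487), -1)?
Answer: Rational(439, 90) ≈ 4.8778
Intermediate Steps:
Function('t')(A, m) = Mul(2, A, Pow(Add(48, m), -1)) (Function('t')(A, m) = Mul(Mul(2, A), Pow(Add(48, m), -1)) = Mul(2, A, Pow(Add(48, m), -1)))
Pow(Function('t')(-45, -487), -1) = Pow(Mul(2, -45, Pow(Add(48, -487), -1)), -1) = Pow(Mul(2, -45, Pow(-439, -1)), -1) = Pow(Mul(2, -45, Rational(-1, 439)), -1) = Pow(Rational(90, 439), -1) = Rational(439, 90)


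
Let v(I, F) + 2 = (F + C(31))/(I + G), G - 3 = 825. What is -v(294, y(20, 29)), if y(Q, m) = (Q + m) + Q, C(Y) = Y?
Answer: 1072/561 ≈ 1.9109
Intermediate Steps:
G = 828 (G = 3 + 825 = 828)
y(Q, m) = m + 2*Q
v(I, F) = -2 + (31 + F)/(828 + I) (v(I, F) = -2 + (F + 31)/(I + 828) = -2 + (31 + F)/(828 + I))
-v(294, y(20, 29)) = -(-1625 + (29 + 2*20) - 2*294)/(828 + 294) = -(-1625 + (29 + 40) - 588)/1122 = -(-1625 + 69 - 588)/1122 = -(-2144)/1122 = -1*(-1072/561) = 1072/561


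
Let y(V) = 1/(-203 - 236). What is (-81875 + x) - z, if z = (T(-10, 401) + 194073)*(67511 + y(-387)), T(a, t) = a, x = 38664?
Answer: -5751527753293/439 ≈ -1.3101e+10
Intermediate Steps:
y(V) = -1/439 (y(V) = 1/(-439) = -1/439)
z = 5751508783664/439 (z = (-10 + 194073)*(67511 - 1/439) = 194063*(29637328/439) = 5751508783664/439 ≈ 1.3101e+10)
(-81875 + x) - z = (-81875 + 38664) - 1*5751508783664/439 = -43211 - 5751508783664/439 = -5751527753293/439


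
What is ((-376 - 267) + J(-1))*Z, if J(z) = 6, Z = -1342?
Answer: 854854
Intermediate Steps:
((-376 - 267) + J(-1))*Z = ((-376 - 267) + 6)*(-1342) = (-643 + 6)*(-1342) = -637*(-1342) = 854854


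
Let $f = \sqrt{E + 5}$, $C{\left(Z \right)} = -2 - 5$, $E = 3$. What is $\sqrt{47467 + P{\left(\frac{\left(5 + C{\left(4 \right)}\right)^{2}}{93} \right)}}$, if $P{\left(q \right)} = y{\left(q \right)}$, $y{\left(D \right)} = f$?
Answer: $\sqrt{47467 + 2 \sqrt{2}} \approx 217.88$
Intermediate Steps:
$C{\left(Z \right)} = -7$
$f = 2 \sqrt{2}$ ($f = \sqrt{3 + 5} = \sqrt{8} = 2 \sqrt{2} \approx 2.8284$)
$y{\left(D \right)} = 2 \sqrt{2}$
$P{\left(q \right)} = 2 \sqrt{2}$
$\sqrt{47467 + P{\left(\frac{\left(5 + C{\left(4 \right)}\right)^{2}}{93} \right)}} = \sqrt{47467 + 2 \sqrt{2}}$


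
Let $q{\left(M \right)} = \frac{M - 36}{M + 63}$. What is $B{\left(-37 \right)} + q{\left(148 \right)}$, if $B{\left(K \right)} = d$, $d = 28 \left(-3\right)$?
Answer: $- \frac{17612}{211} \approx -83.469$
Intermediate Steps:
$d = -84$
$B{\left(K \right)} = -84$
$q{\left(M \right)} = \frac{-36 + M}{63 + M}$
$B{\left(-37 \right)} + q{\left(148 \right)} = -84 + \frac{-36 + 148}{63 + 148} = -84 + \frac{1}{211} \cdot 112 = -84 + \frac{112}{211} = - \frac{17612}{211}$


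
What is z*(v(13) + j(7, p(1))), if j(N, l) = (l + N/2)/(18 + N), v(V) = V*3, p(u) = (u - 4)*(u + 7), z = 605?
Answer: 230989/10 ≈ 23099.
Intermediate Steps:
p(u) = (-4 + u)*(7 + u)
v(V) = 3*V
j(N, l) = (l + N/2)/(18 + N) (j(N, l) = (l + N*(½))/(18 + N) = (l + N/2)/(18 + N))
z*(v(13) + j(7, p(1))) = 605*(3*13 + ((-28 + 1² + 3*1) + (½)*7)/(18 + 7)) = 605*(39 + ((-28 + 1 + 3) + 7/2)/25) = 605*(39 + (-24 + 7/2)/25) = 605*(39 + (1/25)*(-41/2)) = 605*(39 - 41/50) = 605*(1909/50) = 230989/10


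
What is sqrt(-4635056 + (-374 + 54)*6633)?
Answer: 4*I*sqrt(422351) ≈ 2599.5*I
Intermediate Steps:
sqrt(-4635056 + (-374 + 54)*6633) = sqrt(-4635056 - 320*6633) = sqrt(-4635056 - 2122560) = sqrt(-6757616) = 4*I*sqrt(422351)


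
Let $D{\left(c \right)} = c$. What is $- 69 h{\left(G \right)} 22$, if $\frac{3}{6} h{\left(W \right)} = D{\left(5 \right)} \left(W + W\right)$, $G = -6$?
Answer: $182160$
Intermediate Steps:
$h{\left(W \right)} = 20 W$ ($h{\left(W \right)} = 2 \cdot 5 \left(W + W\right) = 2 \cdot 5 \cdot 2 W = 2 \cdot 10 W = 20 W$)
$- 69 h{\left(G \right)} 22 = - 69 \cdot 20 \left(-6\right) 22 = \left(-69\right) \left(-120\right) 22 = 8280 \cdot 22 = 182160$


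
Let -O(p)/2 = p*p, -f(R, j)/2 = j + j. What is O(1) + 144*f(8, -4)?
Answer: 2302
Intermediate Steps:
f(R, j) = -4*j (f(R, j) = -2*(j + j) = -4*j)
O(p) = -2*p² (O(p) = -2*p*p = -2*p²)
O(1) + 144*f(8, -4) = -2*1² + 144*(-4*(-4)) = -2*1 + 144*16 = -2 + 2304 = 2302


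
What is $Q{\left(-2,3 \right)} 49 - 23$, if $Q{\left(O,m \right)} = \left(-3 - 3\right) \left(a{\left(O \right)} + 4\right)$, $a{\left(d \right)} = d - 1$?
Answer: $-317$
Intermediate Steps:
$a{\left(d \right)} = -1 + d$ ($a{\left(d \right)} = d - 1 = -1 + d$)
$Q{\left(O,m \right)} = -18 - 6 O$ ($Q{\left(O,m \right)} = \left(-3 - 3\right) \left(\left(-1 + O\right) + 4\right) = - 6 \left(3 + O\right) = -18 - 6 O$)
$Q{\left(-2,3 \right)} 49 - 23 = \left(-18 - -12\right) 49 - 23 = \left(-18 + 12\right) 49 - 23 = \left(-6\right) 49 - 23 = -294 - 23 = -317$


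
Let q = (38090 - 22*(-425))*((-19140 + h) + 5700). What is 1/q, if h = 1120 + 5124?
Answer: -1/341378240 ≈ -2.9293e-9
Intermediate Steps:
h = 6244
q = -341378240 (q = (38090 - 22*(-425))*((-19140 + 6244) + 5700) = (38090 + 9350)*(-12896 + 5700) = 47440*(-7196) = -341378240)
1/q = 1/(-341378240) = -1/341378240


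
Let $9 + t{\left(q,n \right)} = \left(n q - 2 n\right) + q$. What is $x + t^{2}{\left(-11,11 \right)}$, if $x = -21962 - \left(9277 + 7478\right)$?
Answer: $-12148$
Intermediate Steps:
$t{\left(q,n \right)} = -9 + q - 2 n + n q$ ($t{\left(q,n \right)} = -9 + \left(\left(n q - 2 n\right) + q\right) = -9 + \left(\left(- 2 n + n q\right) + q\right) = -9 + \left(q - 2 n + n q\right) = -9 + q - 2 n + n q$)
$x = -38717$ ($x = -21962 - 16755 = -38717$)
$x + t^{2}{\left(-11,11 \right)} = -38717 + \left(-9 - 11 - 22 + 11 \left(-11\right)\right)^{2} = -38717 + \left(-9 - 11 - 22 - 121\right)^{2} = -38717 + \left(-163\right)^{2} = -38717 + 26569 = -12148$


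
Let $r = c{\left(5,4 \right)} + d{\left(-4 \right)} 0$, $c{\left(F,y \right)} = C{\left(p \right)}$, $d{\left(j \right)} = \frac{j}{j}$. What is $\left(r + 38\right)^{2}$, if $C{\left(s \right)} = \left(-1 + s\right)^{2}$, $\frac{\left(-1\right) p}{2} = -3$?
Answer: $3969$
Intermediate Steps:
$p = 6$ ($p = \left(-2\right) \left(-3\right) = 6$)
$d{\left(j \right)} = 1$
$c{\left(F,y \right)} = 25$ ($c{\left(F,y \right)} = \left(-1 + 6\right)^{2} = 5^{2} = 25$)
$r = 25$ ($r = 25 + 1 \cdot 0 = 25 + 0 = 25$)
$\left(r + 38\right)^{2} = \left(25 + 38\right)^{2} = 63^{2} = 3969$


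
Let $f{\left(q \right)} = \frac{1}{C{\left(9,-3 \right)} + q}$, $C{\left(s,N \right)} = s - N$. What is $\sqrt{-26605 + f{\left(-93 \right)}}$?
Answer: $\frac{i \sqrt{2155006}}{9} \approx 163.11 i$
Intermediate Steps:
$f{\left(q \right)} = \frac{1}{12 + q}$ ($f{\left(q \right)} = \frac{1}{\left(9 - -3\right) + q} = \frac{1}{\left(9 + 3\right) + q} = \frac{1}{12 + q}$)
$\sqrt{-26605 + f{\left(-93 \right)}} = \sqrt{-26605 + \frac{1}{12 - 93}} = \sqrt{-26605 + \frac{1}{-81}} = \sqrt{-26605 - \frac{1}{81}} = \sqrt{- \frac{2155006}{81}} = \frac{i \sqrt{2155006}}{9}$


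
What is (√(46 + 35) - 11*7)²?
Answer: 4624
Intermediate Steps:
(√(46 + 35) - 11*7)² = (√81 - 77)² = (9 - 77)² = (-68)² = 4624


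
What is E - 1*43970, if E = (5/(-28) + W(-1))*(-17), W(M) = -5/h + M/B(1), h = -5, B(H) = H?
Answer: -1231075/28 ≈ -43967.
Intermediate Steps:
W(M) = 1 + M (W(M) = -5/(-5) + M/1 = -5*(-⅕) + M*1 = 1 + M)
E = 85/28 (E = (5/(-28) + (1 - 1))*(-17) = (5*(-1/28) + 0)*(-17) = (-5/28 + 0)*(-17) = -5/28*(-17) = 85/28 ≈ 3.0357)
E - 1*43970 = 85/28 - 1*43970 = 85/28 - 43970 = -1231075/28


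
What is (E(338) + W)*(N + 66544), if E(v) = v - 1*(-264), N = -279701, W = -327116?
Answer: 69598744698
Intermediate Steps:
E(v) = 264 + v (E(v) = v + 264 = 264 + v)
(E(338) + W)*(N + 66544) = ((264 + 338) - 327116)*(-279701 + 66544) = (602 - 327116)*(-213157) = -326514*(-213157) = 69598744698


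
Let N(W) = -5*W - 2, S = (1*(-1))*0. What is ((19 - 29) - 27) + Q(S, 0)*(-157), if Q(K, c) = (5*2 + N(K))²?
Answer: -10085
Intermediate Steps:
S = 0 (S = -1*0 = 0)
N(W) = -2 - 5*W
Q(K, c) = (8 - 5*K)² (Q(K, c) = (5*2 + (-2 - 5*K))² = (10 + (-2 - 5*K))² = (8 - 5*K)²)
((19 - 29) - 27) + Q(S, 0)*(-157) = ((19 - 29) - 27) + (-8 + 5*0)²*(-157) = (-10 - 27) + (-8 + 0)²*(-157) = -37 + (-8)²*(-157) = -37 + 64*(-157) = -37 - 10048 = -10085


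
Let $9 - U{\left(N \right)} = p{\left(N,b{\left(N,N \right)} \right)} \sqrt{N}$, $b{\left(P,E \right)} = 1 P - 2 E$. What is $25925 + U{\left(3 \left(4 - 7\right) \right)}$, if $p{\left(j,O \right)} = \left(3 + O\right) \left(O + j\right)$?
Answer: $25934$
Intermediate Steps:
$b{\left(P,E \right)} = P - 2 E$
$U{\left(N \right)} = 9$ ($U{\left(N \right)} = 9 - \left(\left(N - 2 N\right)^{2} + 3 \left(N - 2 N\right) + 3 N + \left(N - 2 N\right) N\right) \sqrt{N} = 9 - \left(\left(- N\right)^{2} + 3 \left(- N\right) + 3 N + - N N\right) \sqrt{N} = 9 - \left(N^{2} - 3 N + 3 N - N^{2}\right) \sqrt{N} = 9 - 0 \sqrt{N} = 9 - 0 = 9 + 0 = 9$)
$25925 + U{\left(3 \left(4 - 7\right) \right)} = 25925 + 9 = 25934$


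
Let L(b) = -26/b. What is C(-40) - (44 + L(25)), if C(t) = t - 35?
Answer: -2949/25 ≈ -117.96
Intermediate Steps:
C(t) = -35 + t
C(-40) - (44 + L(25)) = (-35 - 40) - (44 - 26/25) = -75 - (44 - 26*1/25) = -75 - (44 - 26/25) = -75 - 1*1074/25 = -75 - 1074/25 = -2949/25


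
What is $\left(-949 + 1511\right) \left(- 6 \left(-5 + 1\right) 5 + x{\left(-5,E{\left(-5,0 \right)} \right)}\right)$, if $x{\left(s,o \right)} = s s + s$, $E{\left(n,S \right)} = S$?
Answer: $78680$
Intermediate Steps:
$x{\left(s,o \right)} = s + s^{2}$ ($x{\left(s,o \right)} = s^{2} + s = s + s^{2}$)
$\left(-949 + 1511\right) \left(- 6 \left(-5 + 1\right) 5 + x{\left(-5,E{\left(-5,0 \right)} \right)}\right) = \left(-949 + 1511\right) \left(- 6 \left(-5 + 1\right) 5 - 5 \left(1 - 5\right)\right) = 562 \left(- 6 \left(\left(-4\right) 5\right) - -20\right) = 562 \left(\left(-6\right) \left(-20\right) + 20\right) = 562 \left(120 + 20\right) = 562 \cdot 140 = 78680$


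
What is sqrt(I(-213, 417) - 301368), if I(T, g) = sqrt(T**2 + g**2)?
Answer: sqrt(-301368 + 3*sqrt(24362)) ≈ 548.54*I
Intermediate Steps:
sqrt(I(-213, 417) - 301368) = sqrt(sqrt((-213)**2 + 417**2) - 301368) = sqrt(sqrt(45369 + 173889) - 301368) = sqrt(sqrt(219258) - 301368) = sqrt(3*sqrt(24362) - 301368) = sqrt(-301368 + 3*sqrt(24362))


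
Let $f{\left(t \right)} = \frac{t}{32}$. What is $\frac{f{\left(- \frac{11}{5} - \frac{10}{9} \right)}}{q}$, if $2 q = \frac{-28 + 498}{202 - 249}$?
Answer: $\frac{149}{7200} \approx 0.020694$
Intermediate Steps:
$f{\left(t \right)} = \frac{t}{32}$ ($f{\left(t \right)} = t \frac{1}{32} = \frac{t}{32}$)
$q = -5$ ($q = \frac{\left(-28 + 498\right) \frac{1}{202 - 249}}{2} = \frac{470 \frac{1}{-47}}{2} = \frac{470 \left(- \frac{1}{47}\right)}{2} = \frac{1}{2} \left(-10\right) = -5$)
$\frac{f{\left(- \frac{11}{5} - \frac{10}{9} \right)}}{q} = \frac{\frac{1}{32} \left(- \frac{11}{5} - \frac{10}{9}\right)}{-5} = \frac{\left(-11\right) \frac{1}{5} - \frac{10}{9}}{32} \left(- \frac{1}{5}\right) = \frac{- \frac{11}{5} - \frac{10}{9}}{32} \left(- \frac{1}{5}\right) = \frac{1}{32} \left(- \frac{149}{45}\right) \left(- \frac{1}{5}\right) = \left(- \frac{149}{1440}\right) \left(- \frac{1}{5}\right) = \frac{149}{7200}$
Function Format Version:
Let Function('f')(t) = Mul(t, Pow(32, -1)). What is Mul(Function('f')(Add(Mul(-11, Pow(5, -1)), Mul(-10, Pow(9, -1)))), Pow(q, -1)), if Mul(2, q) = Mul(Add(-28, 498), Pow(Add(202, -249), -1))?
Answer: Rational(149, 7200) ≈ 0.020694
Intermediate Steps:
Function('f')(t) = Mul(Rational(1, 32), t) (Function('f')(t) = Mul(t, Rational(1, 32)) = Mul(Rational(1, 32), t))
q = -5 (q = Mul(Rational(1, 2), Mul(Add(-28, 498), Pow(Add(202, -249), -1))) = Mul(Rational(1, 2), Mul(470, Pow(-47, -1))) = Mul(Rational(1, 2), Mul(470, Rational(-1, 47))) = Mul(Rational(1, 2), -10) = -5)
Mul(Function('f')(Add(Mul(-11, Pow(5, -1)), Mul(-10, Pow(9, -1)))), Pow(q, -1)) = Mul(Mul(Rational(1, 32), Add(Mul(-11, Pow(5, -1)), Mul(-10, Pow(9, -1)))), Pow(-5, -1)) = Mul(Mul(Rational(1, 32), Add(Mul(-11, Rational(1, 5)), Mul(-10, Rational(1, 9)))), Rational(-1, 5)) = Mul(Mul(Rational(1, 32), Add(Rational(-11, 5), Rational(-10, 9))), Rational(-1, 5)) = Mul(Mul(Rational(1, 32), Rational(-149, 45)), Rational(-1, 5)) = Mul(Rational(-149, 1440), Rational(-1, 5)) = Rational(149, 7200)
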